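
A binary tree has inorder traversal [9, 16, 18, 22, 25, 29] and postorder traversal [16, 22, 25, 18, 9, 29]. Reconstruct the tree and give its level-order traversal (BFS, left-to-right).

Inorder:   [9, 16, 18, 22, 25, 29]
Postorder: [16, 22, 25, 18, 9, 29]
Algorithm: postorder visits root last, so walk postorder right-to-left;
each value is the root of the current inorder slice — split it at that
value, recurse on the right subtree first, then the left.
Recursive splits:
  root=29; inorder splits into left=[9, 16, 18, 22, 25], right=[]
  root=9; inorder splits into left=[], right=[16, 18, 22, 25]
  root=18; inorder splits into left=[16], right=[22, 25]
  root=25; inorder splits into left=[22], right=[]
  root=22; inorder splits into left=[], right=[]
  root=16; inorder splits into left=[], right=[]
Reconstructed level-order: [29, 9, 18, 16, 25, 22]


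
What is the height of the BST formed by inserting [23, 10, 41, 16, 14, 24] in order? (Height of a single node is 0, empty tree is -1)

Insertion order: [23, 10, 41, 16, 14, 24]
Tree (level-order array): [23, 10, 41, None, 16, 24, None, 14]
Compute height bottom-up (empty subtree = -1):
  height(14) = 1 + max(-1, -1) = 0
  height(16) = 1 + max(0, -1) = 1
  height(10) = 1 + max(-1, 1) = 2
  height(24) = 1 + max(-1, -1) = 0
  height(41) = 1 + max(0, -1) = 1
  height(23) = 1 + max(2, 1) = 3
Height = 3


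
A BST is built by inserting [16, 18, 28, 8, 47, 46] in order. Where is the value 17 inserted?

Starting tree (level order): [16, 8, 18, None, None, None, 28, None, 47, 46]
Insertion path: 16 -> 18
Result: insert 17 as left child of 18
Final tree (level order): [16, 8, 18, None, None, 17, 28, None, None, None, 47, 46]


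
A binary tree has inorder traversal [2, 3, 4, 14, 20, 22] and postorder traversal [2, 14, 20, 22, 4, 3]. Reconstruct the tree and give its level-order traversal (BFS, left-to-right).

Inorder:   [2, 3, 4, 14, 20, 22]
Postorder: [2, 14, 20, 22, 4, 3]
Algorithm: postorder visits root last, so walk postorder right-to-left;
each value is the root of the current inorder slice — split it at that
value, recurse on the right subtree first, then the left.
Recursive splits:
  root=3; inorder splits into left=[2], right=[4, 14, 20, 22]
  root=4; inorder splits into left=[], right=[14, 20, 22]
  root=22; inorder splits into left=[14, 20], right=[]
  root=20; inorder splits into left=[14], right=[]
  root=14; inorder splits into left=[], right=[]
  root=2; inorder splits into left=[], right=[]
Reconstructed level-order: [3, 2, 4, 22, 20, 14]


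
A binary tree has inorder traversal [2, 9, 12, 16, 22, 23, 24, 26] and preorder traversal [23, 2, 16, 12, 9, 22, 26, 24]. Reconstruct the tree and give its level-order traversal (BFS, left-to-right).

Inorder:  [2, 9, 12, 16, 22, 23, 24, 26]
Preorder: [23, 2, 16, 12, 9, 22, 26, 24]
Algorithm: preorder visits root first, so consume preorder in order;
for each root, split the current inorder slice at that value into
left-subtree inorder and right-subtree inorder, then recurse.
Recursive splits:
  root=23; inorder splits into left=[2, 9, 12, 16, 22], right=[24, 26]
  root=2; inorder splits into left=[], right=[9, 12, 16, 22]
  root=16; inorder splits into left=[9, 12], right=[22]
  root=12; inorder splits into left=[9], right=[]
  root=9; inorder splits into left=[], right=[]
  root=22; inorder splits into left=[], right=[]
  root=26; inorder splits into left=[24], right=[]
  root=24; inorder splits into left=[], right=[]
Reconstructed level-order: [23, 2, 26, 16, 24, 12, 22, 9]


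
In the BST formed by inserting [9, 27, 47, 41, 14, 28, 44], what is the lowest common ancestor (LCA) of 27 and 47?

Tree insertion order: [9, 27, 47, 41, 14, 28, 44]
Tree (level-order array): [9, None, 27, 14, 47, None, None, 41, None, 28, 44]
In a BST, the LCA of p=27, q=47 is the first node v on the
root-to-leaf path with p <= v <= q (go left if both < v, right if both > v).
Walk from root:
  at 9: both 27 and 47 > 9, go right
  at 27: 27 <= 27 <= 47, this is the LCA
LCA = 27


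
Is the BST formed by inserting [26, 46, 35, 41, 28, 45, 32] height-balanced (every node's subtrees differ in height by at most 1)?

Tree (level-order array): [26, None, 46, 35, None, 28, 41, None, 32, None, 45]
Definition: a tree is height-balanced if, at every node, |h(left) - h(right)| <= 1 (empty subtree has height -1).
Bottom-up per-node check:
  node 32: h_left=-1, h_right=-1, diff=0 [OK], height=0
  node 28: h_left=-1, h_right=0, diff=1 [OK], height=1
  node 45: h_left=-1, h_right=-1, diff=0 [OK], height=0
  node 41: h_left=-1, h_right=0, diff=1 [OK], height=1
  node 35: h_left=1, h_right=1, diff=0 [OK], height=2
  node 46: h_left=2, h_right=-1, diff=3 [FAIL (|2--1|=3 > 1)], height=3
  node 26: h_left=-1, h_right=3, diff=4 [FAIL (|-1-3|=4 > 1)], height=4
Node 46 violates the condition: |2 - -1| = 3 > 1.
Result: Not balanced


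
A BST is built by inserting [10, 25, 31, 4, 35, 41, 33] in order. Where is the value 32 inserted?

Starting tree (level order): [10, 4, 25, None, None, None, 31, None, 35, 33, 41]
Insertion path: 10 -> 25 -> 31 -> 35 -> 33
Result: insert 32 as left child of 33
Final tree (level order): [10, 4, 25, None, None, None, 31, None, 35, 33, 41, 32]


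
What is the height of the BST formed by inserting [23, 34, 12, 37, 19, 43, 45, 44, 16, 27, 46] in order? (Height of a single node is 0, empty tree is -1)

Insertion order: [23, 34, 12, 37, 19, 43, 45, 44, 16, 27, 46]
Tree (level-order array): [23, 12, 34, None, 19, 27, 37, 16, None, None, None, None, 43, None, None, None, 45, 44, 46]
Compute height bottom-up (empty subtree = -1):
  height(16) = 1 + max(-1, -1) = 0
  height(19) = 1 + max(0, -1) = 1
  height(12) = 1 + max(-1, 1) = 2
  height(27) = 1 + max(-1, -1) = 0
  height(44) = 1 + max(-1, -1) = 0
  height(46) = 1 + max(-1, -1) = 0
  height(45) = 1 + max(0, 0) = 1
  height(43) = 1 + max(-1, 1) = 2
  height(37) = 1 + max(-1, 2) = 3
  height(34) = 1 + max(0, 3) = 4
  height(23) = 1 + max(2, 4) = 5
Height = 5


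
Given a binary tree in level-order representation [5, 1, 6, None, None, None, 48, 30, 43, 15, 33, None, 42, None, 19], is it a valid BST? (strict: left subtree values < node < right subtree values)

Level-order array: [5, 1, 6, None, None, None, 48, 30, 43, 15, 33, None, 42, None, 19]
Validate using subtree bounds (lo, hi): at each node, require lo < value < hi,
then recurse left with hi=value and right with lo=value.
Preorder trace (stopping at first violation):
  at node 5 with bounds (-inf, +inf): OK
  at node 1 with bounds (-inf, 5): OK
  at node 6 with bounds (5, +inf): OK
  at node 48 with bounds (6, +inf): OK
  at node 30 with bounds (6, 48): OK
  at node 15 with bounds (6, 30): OK
  at node 19 with bounds (15, 30): OK
  at node 33 with bounds (30, 48): OK
  at node 43 with bounds (48, +inf): VIOLATION
Node 43 violates its bound: not (48 < 43 < +inf).
Result: Not a valid BST


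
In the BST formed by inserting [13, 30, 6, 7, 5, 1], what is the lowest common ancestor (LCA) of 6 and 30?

Tree insertion order: [13, 30, 6, 7, 5, 1]
Tree (level-order array): [13, 6, 30, 5, 7, None, None, 1]
In a BST, the LCA of p=6, q=30 is the first node v on the
root-to-leaf path with p <= v <= q (go left if both < v, right if both > v).
Walk from root:
  at 13: 6 <= 13 <= 30, this is the LCA
LCA = 13


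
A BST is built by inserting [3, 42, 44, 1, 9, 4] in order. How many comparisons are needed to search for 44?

Search path for 44: 3 -> 42 -> 44
Found: True
Comparisons: 3


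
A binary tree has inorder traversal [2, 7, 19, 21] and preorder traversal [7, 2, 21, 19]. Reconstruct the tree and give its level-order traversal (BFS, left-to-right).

Inorder:  [2, 7, 19, 21]
Preorder: [7, 2, 21, 19]
Algorithm: preorder visits root first, so consume preorder in order;
for each root, split the current inorder slice at that value into
left-subtree inorder and right-subtree inorder, then recurse.
Recursive splits:
  root=7; inorder splits into left=[2], right=[19, 21]
  root=2; inorder splits into left=[], right=[]
  root=21; inorder splits into left=[19], right=[]
  root=19; inorder splits into left=[], right=[]
Reconstructed level-order: [7, 2, 21, 19]


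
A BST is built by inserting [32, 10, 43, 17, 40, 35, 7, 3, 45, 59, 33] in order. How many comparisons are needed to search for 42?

Search path for 42: 32 -> 43 -> 40
Found: False
Comparisons: 3


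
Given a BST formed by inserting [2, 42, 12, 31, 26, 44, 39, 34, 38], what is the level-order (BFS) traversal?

Tree insertion order: [2, 42, 12, 31, 26, 44, 39, 34, 38]
Tree (level-order array): [2, None, 42, 12, 44, None, 31, None, None, 26, 39, None, None, 34, None, None, 38]
BFS from the root, enqueuing left then right child of each popped node:
  queue [2] -> pop 2, enqueue [42], visited so far: [2]
  queue [42] -> pop 42, enqueue [12, 44], visited so far: [2, 42]
  queue [12, 44] -> pop 12, enqueue [31], visited so far: [2, 42, 12]
  queue [44, 31] -> pop 44, enqueue [none], visited so far: [2, 42, 12, 44]
  queue [31] -> pop 31, enqueue [26, 39], visited so far: [2, 42, 12, 44, 31]
  queue [26, 39] -> pop 26, enqueue [none], visited so far: [2, 42, 12, 44, 31, 26]
  queue [39] -> pop 39, enqueue [34], visited so far: [2, 42, 12, 44, 31, 26, 39]
  queue [34] -> pop 34, enqueue [38], visited so far: [2, 42, 12, 44, 31, 26, 39, 34]
  queue [38] -> pop 38, enqueue [none], visited so far: [2, 42, 12, 44, 31, 26, 39, 34, 38]
Result: [2, 42, 12, 44, 31, 26, 39, 34, 38]


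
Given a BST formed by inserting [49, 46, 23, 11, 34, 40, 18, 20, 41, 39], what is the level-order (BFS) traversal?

Tree insertion order: [49, 46, 23, 11, 34, 40, 18, 20, 41, 39]
Tree (level-order array): [49, 46, None, 23, None, 11, 34, None, 18, None, 40, None, 20, 39, 41]
BFS from the root, enqueuing left then right child of each popped node:
  queue [49] -> pop 49, enqueue [46], visited so far: [49]
  queue [46] -> pop 46, enqueue [23], visited so far: [49, 46]
  queue [23] -> pop 23, enqueue [11, 34], visited so far: [49, 46, 23]
  queue [11, 34] -> pop 11, enqueue [18], visited so far: [49, 46, 23, 11]
  queue [34, 18] -> pop 34, enqueue [40], visited so far: [49, 46, 23, 11, 34]
  queue [18, 40] -> pop 18, enqueue [20], visited so far: [49, 46, 23, 11, 34, 18]
  queue [40, 20] -> pop 40, enqueue [39, 41], visited so far: [49, 46, 23, 11, 34, 18, 40]
  queue [20, 39, 41] -> pop 20, enqueue [none], visited so far: [49, 46, 23, 11, 34, 18, 40, 20]
  queue [39, 41] -> pop 39, enqueue [none], visited so far: [49, 46, 23, 11, 34, 18, 40, 20, 39]
  queue [41] -> pop 41, enqueue [none], visited so far: [49, 46, 23, 11, 34, 18, 40, 20, 39, 41]
Result: [49, 46, 23, 11, 34, 18, 40, 20, 39, 41]


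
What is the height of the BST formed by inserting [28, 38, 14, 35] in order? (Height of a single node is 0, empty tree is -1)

Insertion order: [28, 38, 14, 35]
Tree (level-order array): [28, 14, 38, None, None, 35]
Compute height bottom-up (empty subtree = -1):
  height(14) = 1 + max(-1, -1) = 0
  height(35) = 1 + max(-1, -1) = 0
  height(38) = 1 + max(0, -1) = 1
  height(28) = 1 + max(0, 1) = 2
Height = 2


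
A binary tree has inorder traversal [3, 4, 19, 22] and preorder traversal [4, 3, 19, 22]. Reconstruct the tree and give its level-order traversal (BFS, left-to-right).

Inorder:  [3, 4, 19, 22]
Preorder: [4, 3, 19, 22]
Algorithm: preorder visits root first, so consume preorder in order;
for each root, split the current inorder slice at that value into
left-subtree inorder and right-subtree inorder, then recurse.
Recursive splits:
  root=4; inorder splits into left=[3], right=[19, 22]
  root=3; inorder splits into left=[], right=[]
  root=19; inorder splits into left=[], right=[22]
  root=22; inorder splits into left=[], right=[]
Reconstructed level-order: [4, 3, 19, 22]


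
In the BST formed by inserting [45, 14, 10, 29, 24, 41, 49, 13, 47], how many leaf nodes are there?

Tree built from: [45, 14, 10, 29, 24, 41, 49, 13, 47]
Tree (level-order array): [45, 14, 49, 10, 29, 47, None, None, 13, 24, 41]
Rule: A leaf has 0 children.
Per-node child counts:
  node 45: 2 child(ren)
  node 14: 2 child(ren)
  node 10: 1 child(ren)
  node 13: 0 child(ren)
  node 29: 2 child(ren)
  node 24: 0 child(ren)
  node 41: 0 child(ren)
  node 49: 1 child(ren)
  node 47: 0 child(ren)
Matching nodes: [13, 24, 41, 47]
Count of leaf nodes: 4


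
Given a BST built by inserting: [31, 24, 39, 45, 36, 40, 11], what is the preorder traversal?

Tree insertion order: [31, 24, 39, 45, 36, 40, 11]
Tree (level-order array): [31, 24, 39, 11, None, 36, 45, None, None, None, None, 40]
Preorder traversal: [31, 24, 11, 39, 36, 45, 40]


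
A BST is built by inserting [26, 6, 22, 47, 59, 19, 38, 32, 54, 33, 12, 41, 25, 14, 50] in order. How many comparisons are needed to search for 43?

Search path for 43: 26 -> 47 -> 38 -> 41
Found: False
Comparisons: 4


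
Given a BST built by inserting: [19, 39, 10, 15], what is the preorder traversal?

Tree insertion order: [19, 39, 10, 15]
Tree (level-order array): [19, 10, 39, None, 15]
Preorder traversal: [19, 10, 15, 39]


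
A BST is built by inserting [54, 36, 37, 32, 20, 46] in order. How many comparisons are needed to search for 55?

Search path for 55: 54
Found: False
Comparisons: 1


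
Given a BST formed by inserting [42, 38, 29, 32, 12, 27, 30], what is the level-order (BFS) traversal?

Tree insertion order: [42, 38, 29, 32, 12, 27, 30]
Tree (level-order array): [42, 38, None, 29, None, 12, 32, None, 27, 30]
BFS from the root, enqueuing left then right child of each popped node:
  queue [42] -> pop 42, enqueue [38], visited so far: [42]
  queue [38] -> pop 38, enqueue [29], visited so far: [42, 38]
  queue [29] -> pop 29, enqueue [12, 32], visited so far: [42, 38, 29]
  queue [12, 32] -> pop 12, enqueue [27], visited so far: [42, 38, 29, 12]
  queue [32, 27] -> pop 32, enqueue [30], visited so far: [42, 38, 29, 12, 32]
  queue [27, 30] -> pop 27, enqueue [none], visited so far: [42, 38, 29, 12, 32, 27]
  queue [30] -> pop 30, enqueue [none], visited so far: [42, 38, 29, 12, 32, 27, 30]
Result: [42, 38, 29, 12, 32, 27, 30]


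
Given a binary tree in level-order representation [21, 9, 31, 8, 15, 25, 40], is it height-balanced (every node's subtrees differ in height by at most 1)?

Tree (level-order array): [21, 9, 31, 8, 15, 25, 40]
Definition: a tree is height-balanced if, at every node, |h(left) - h(right)| <= 1 (empty subtree has height -1).
Bottom-up per-node check:
  node 8: h_left=-1, h_right=-1, diff=0 [OK], height=0
  node 15: h_left=-1, h_right=-1, diff=0 [OK], height=0
  node 9: h_left=0, h_right=0, diff=0 [OK], height=1
  node 25: h_left=-1, h_right=-1, diff=0 [OK], height=0
  node 40: h_left=-1, h_right=-1, diff=0 [OK], height=0
  node 31: h_left=0, h_right=0, diff=0 [OK], height=1
  node 21: h_left=1, h_right=1, diff=0 [OK], height=2
All nodes satisfy the balance condition.
Result: Balanced


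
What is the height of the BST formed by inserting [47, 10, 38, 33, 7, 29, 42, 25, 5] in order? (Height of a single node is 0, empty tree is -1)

Insertion order: [47, 10, 38, 33, 7, 29, 42, 25, 5]
Tree (level-order array): [47, 10, None, 7, 38, 5, None, 33, 42, None, None, 29, None, None, None, 25]
Compute height bottom-up (empty subtree = -1):
  height(5) = 1 + max(-1, -1) = 0
  height(7) = 1 + max(0, -1) = 1
  height(25) = 1 + max(-1, -1) = 0
  height(29) = 1 + max(0, -1) = 1
  height(33) = 1 + max(1, -1) = 2
  height(42) = 1 + max(-1, -1) = 0
  height(38) = 1 + max(2, 0) = 3
  height(10) = 1 + max(1, 3) = 4
  height(47) = 1 + max(4, -1) = 5
Height = 5


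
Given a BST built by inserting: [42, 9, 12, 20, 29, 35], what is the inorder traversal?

Tree insertion order: [42, 9, 12, 20, 29, 35]
Tree (level-order array): [42, 9, None, None, 12, None, 20, None, 29, None, 35]
Inorder traversal: [9, 12, 20, 29, 35, 42]


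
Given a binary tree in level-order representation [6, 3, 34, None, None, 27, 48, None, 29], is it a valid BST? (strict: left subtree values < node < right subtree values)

Level-order array: [6, 3, 34, None, None, 27, 48, None, 29]
Validate using subtree bounds (lo, hi): at each node, require lo < value < hi,
then recurse left with hi=value and right with lo=value.
Preorder trace (stopping at first violation):
  at node 6 with bounds (-inf, +inf): OK
  at node 3 with bounds (-inf, 6): OK
  at node 34 with bounds (6, +inf): OK
  at node 27 with bounds (6, 34): OK
  at node 29 with bounds (27, 34): OK
  at node 48 with bounds (34, +inf): OK
No violation found at any node.
Result: Valid BST


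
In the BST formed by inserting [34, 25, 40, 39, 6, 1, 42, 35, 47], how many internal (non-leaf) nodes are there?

Tree built from: [34, 25, 40, 39, 6, 1, 42, 35, 47]
Tree (level-order array): [34, 25, 40, 6, None, 39, 42, 1, None, 35, None, None, 47]
Rule: An internal node has at least one child.
Per-node child counts:
  node 34: 2 child(ren)
  node 25: 1 child(ren)
  node 6: 1 child(ren)
  node 1: 0 child(ren)
  node 40: 2 child(ren)
  node 39: 1 child(ren)
  node 35: 0 child(ren)
  node 42: 1 child(ren)
  node 47: 0 child(ren)
Matching nodes: [34, 25, 6, 40, 39, 42]
Count of internal (non-leaf) nodes: 6


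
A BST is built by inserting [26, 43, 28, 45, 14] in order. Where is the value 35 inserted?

Starting tree (level order): [26, 14, 43, None, None, 28, 45]
Insertion path: 26 -> 43 -> 28
Result: insert 35 as right child of 28
Final tree (level order): [26, 14, 43, None, None, 28, 45, None, 35]


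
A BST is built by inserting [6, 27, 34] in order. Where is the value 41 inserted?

Starting tree (level order): [6, None, 27, None, 34]
Insertion path: 6 -> 27 -> 34
Result: insert 41 as right child of 34
Final tree (level order): [6, None, 27, None, 34, None, 41]


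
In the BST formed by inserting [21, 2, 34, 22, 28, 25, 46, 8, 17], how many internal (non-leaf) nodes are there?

Tree built from: [21, 2, 34, 22, 28, 25, 46, 8, 17]
Tree (level-order array): [21, 2, 34, None, 8, 22, 46, None, 17, None, 28, None, None, None, None, 25]
Rule: An internal node has at least one child.
Per-node child counts:
  node 21: 2 child(ren)
  node 2: 1 child(ren)
  node 8: 1 child(ren)
  node 17: 0 child(ren)
  node 34: 2 child(ren)
  node 22: 1 child(ren)
  node 28: 1 child(ren)
  node 25: 0 child(ren)
  node 46: 0 child(ren)
Matching nodes: [21, 2, 8, 34, 22, 28]
Count of internal (non-leaf) nodes: 6


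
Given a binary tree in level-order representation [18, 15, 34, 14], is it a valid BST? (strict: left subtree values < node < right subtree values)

Level-order array: [18, 15, 34, 14]
Validate using subtree bounds (lo, hi): at each node, require lo < value < hi,
then recurse left with hi=value and right with lo=value.
Preorder trace (stopping at first violation):
  at node 18 with bounds (-inf, +inf): OK
  at node 15 with bounds (-inf, 18): OK
  at node 14 with bounds (-inf, 15): OK
  at node 34 with bounds (18, +inf): OK
No violation found at any node.
Result: Valid BST


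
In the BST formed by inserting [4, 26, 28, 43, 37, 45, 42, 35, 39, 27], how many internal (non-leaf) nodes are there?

Tree built from: [4, 26, 28, 43, 37, 45, 42, 35, 39, 27]
Tree (level-order array): [4, None, 26, None, 28, 27, 43, None, None, 37, 45, 35, 42, None, None, None, None, 39]
Rule: An internal node has at least one child.
Per-node child counts:
  node 4: 1 child(ren)
  node 26: 1 child(ren)
  node 28: 2 child(ren)
  node 27: 0 child(ren)
  node 43: 2 child(ren)
  node 37: 2 child(ren)
  node 35: 0 child(ren)
  node 42: 1 child(ren)
  node 39: 0 child(ren)
  node 45: 0 child(ren)
Matching nodes: [4, 26, 28, 43, 37, 42]
Count of internal (non-leaf) nodes: 6


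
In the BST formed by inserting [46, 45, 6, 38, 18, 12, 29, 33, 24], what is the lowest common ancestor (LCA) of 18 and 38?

Tree insertion order: [46, 45, 6, 38, 18, 12, 29, 33, 24]
Tree (level-order array): [46, 45, None, 6, None, None, 38, 18, None, 12, 29, None, None, 24, 33]
In a BST, the LCA of p=18, q=38 is the first node v on the
root-to-leaf path with p <= v <= q (go left if both < v, right if both > v).
Walk from root:
  at 46: both 18 and 38 < 46, go left
  at 45: both 18 and 38 < 45, go left
  at 6: both 18 and 38 > 6, go right
  at 38: 18 <= 38 <= 38, this is the LCA
LCA = 38


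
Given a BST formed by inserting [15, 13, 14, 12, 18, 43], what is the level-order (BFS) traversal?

Tree insertion order: [15, 13, 14, 12, 18, 43]
Tree (level-order array): [15, 13, 18, 12, 14, None, 43]
BFS from the root, enqueuing left then right child of each popped node:
  queue [15] -> pop 15, enqueue [13, 18], visited so far: [15]
  queue [13, 18] -> pop 13, enqueue [12, 14], visited so far: [15, 13]
  queue [18, 12, 14] -> pop 18, enqueue [43], visited so far: [15, 13, 18]
  queue [12, 14, 43] -> pop 12, enqueue [none], visited so far: [15, 13, 18, 12]
  queue [14, 43] -> pop 14, enqueue [none], visited so far: [15, 13, 18, 12, 14]
  queue [43] -> pop 43, enqueue [none], visited so far: [15, 13, 18, 12, 14, 43]
Result: [15, 13, 18, 12, 14, 43]


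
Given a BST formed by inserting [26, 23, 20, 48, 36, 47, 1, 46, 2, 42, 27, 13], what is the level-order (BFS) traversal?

Tree insertion order: [26, 23, 20, 48, 36, 47, 1, 46, 2, 42, 27, 13]
Tree (level-order array): [26, 23, 48, 20, None, 36, None, 1, None, 27, 47, None, 2, None, None, 46, None, None, 13, 42]
BFS from the root, enqueuing left then right child of each popped node:
  queue [26] -> pop 26, enqueue [23, 48], visited so far: [26]
  queue [23, 48] -> pop 23, enqueue [20], visited so far: [26, 23]
  queue [48, 20] -> pop 48, enqueue [36], visited so far: [26, 23, 48]
  queue [20, 36] -> pop 20, enqueue [1], visited so far: [26, 23, 48, 20]
  queue [36, 1] -> pop 36, enqueue [27, 47], visited so far: [26, 23, 48, 20, 36]
  queue [1, 27, 47] -> pop 1, enqueue [2], visited so far: [26, 23, 48, 20, 36, 1]
  queue [27, 47, 2] -> pop 27, enqueue [none], visited so far: [26, 23, 48, 20, 36, 1, 27]
  queue [47, 2] -> pop 47, enqueue [46], visited so far: [26, 23, 48, 20, 36, 1, 27, 47]
  queue [2, 46] -> pop 2, enqueue [13], visited so far: [26, 23, 48, 20, 36, 1, 27, 47, 2]
  queue [46, 13] -> pop 46, enqueue [42], visited so far: [26, 23, 48, 20, 36, 1, 27, 47, 2, 46]
  queue [13, 42] -> pop 13, enqueue [none], visited so far: [26, 23, 48, 20, 36, 1, 27, 47, 2, 46, 13]
  queue [42] -> pop 42, enqueue [none], visited so far: [26, 23, 48, 20, 36, 1, 27, 47, 2, 46, 13, 42]
Result: [26, 23, 48, 20, 36, 1, 27, 47, 2, 46, 13, 42]


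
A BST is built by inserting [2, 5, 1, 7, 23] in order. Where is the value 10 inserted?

Starting tree (level order): [2, 1, 5, None, None, None, 7, None, 23]
Insertion path: 2 -> 5 -> 7 -> 23
Result: insert 10 as left child of 23
Final tree (level order): [2, 1, 5, None, None, None, 7, None, 23, 10]


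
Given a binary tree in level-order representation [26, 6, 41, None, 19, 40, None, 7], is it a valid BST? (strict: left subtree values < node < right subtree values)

Level-order array: [26, 6, 41, None, 19, 40, None, 7]
Validate using subtree bounds (lo, hi): at each node, require lo < value < hi,
then recurse left with hi=value and right with lo=value.
Preorder trace (stopping at first violation):
  at node 26 with bounds (-inf, +inf): OK
  at node 6 with bounds (-inf, 26): OK
  at node 19 with bounds (6, 26): OK
  at node 7 with bounds (6, 19): OK
  at node 41 with bounds (26, +inf): OK
  at node 40 with bounds (26, 41): OK
No violation found at any node.
Result: Valid BST


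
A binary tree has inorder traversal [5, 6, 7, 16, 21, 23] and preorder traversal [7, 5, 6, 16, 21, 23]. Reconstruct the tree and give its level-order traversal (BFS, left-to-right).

Inorder:  [5, 6, 7, 16, 21, 23]
Preorder: [7, 5, 6, 16, 21, 23]
Algorithm: preorder visits root first, so consume preorder in order;
for each root, split the current inorder slice at that value into
left-subtree inorder and right-subtree inorder, then recurse.
Recursive splits:
  root=7; inorder splits into left=[5, 6], right=[16, 21, 23]
  root=5; inorder splits into left=[], right=[6]
  root=6; inorder splits into left=[], right=[]
  root=16; inorder splits into left=[], right=[21, 23]
  root=21; inorder splits into left=[], right=[23]
  root=23; inorder splits into left=[], right=[]
Reconstructed level-order: [7, 5, 16, 6, 21, 23]


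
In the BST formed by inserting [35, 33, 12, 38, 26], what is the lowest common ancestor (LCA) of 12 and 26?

Tree insertion order: [35, 33, 12, 38, 26]
Tree (level-order array): [35, 33, 38, 12, None, None, None, None, 26]
In a BST, the LCA of p=12, q=26 is the first node v on the
root-to-leaf path with p <= v <= q (go left if both < v, right if both > v).
Walk from root:
  at 35: both 12 and 26 < 35, go left
  at 33: both 12 and 26 < 33, go left
  at 12: 12 <= 12 <= 26, this is the LCA
LCA = 12


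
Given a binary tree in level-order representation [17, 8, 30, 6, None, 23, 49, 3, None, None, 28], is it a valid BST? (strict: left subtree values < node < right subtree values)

Level-order array: [17, 8, 30, 6, None, 23, 49, 3, None, None, 28]
Validate using subtree bounds (lo, hi): at each node, require lo < value < hi,
then recurse left with hi=value and right with lo=value.
Preorder trace (stopping at first violation):
  at node 17 with bounds (-inf, +inf): OK
  at node 8 with bounds (-inf, 17): OK
  at node 6 with bounds (-inf, 8): OK
  at node 3 with bounds (-inf, 6): OK
  at node 30 with bounds (17, +inf): OK
  at node 23 with bounds (17, 30): OK
  at node 28 with bounds (23, 30): OK
  at node 49 with bounds (30, +inf): OK
No violation found at any node.
Result: Valid BST


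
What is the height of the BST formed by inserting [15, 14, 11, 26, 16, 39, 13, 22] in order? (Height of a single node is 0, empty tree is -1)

Insertion order: [15, 14, 11, 26, 16, 39, 13, 22]
Tree (level-order array): [15, 14, 26, 11, None, 16, 39, None, 13, None, 22]
Compute height bottom-up (empty subtree = -1):
  height(13) = 1 + max(-1, -1) = 0
  height(11) = 1 + max(-1, 0) = 1
  height(14) = 1 + max(1, -1) = 2
  height(22) = 1 + max(-1, -1) = 0
  height(16) = 1 + max(-1, 0) = 1
  height(39) = 1 + max(-1, -1) = 0
  height(26) = 1 + max(1, 0) = 2
  height(15) = 1 + max(2, 2) = 3
Height = 3


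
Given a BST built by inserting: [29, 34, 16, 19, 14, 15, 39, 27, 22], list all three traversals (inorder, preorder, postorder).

Tree insertion order: [29, 34, 16, 19, 14, 15, 39, 27, 22]
Tree (level-order array): [29, 16, 34, 14, 19, None, 39, None, 15, None, 27, None, None, None, None, 22]
Inorder (L, root, R): [14, 15, 16, 19, 22, 27, 29, 34, 39]
Preorder (root, L, R): [29, 16, 14, 15, 19, 27, 22, 34, 39]
Postorder (L, R, root): [15, 14, 22, 27, 19, 16, 39, 34, 29]


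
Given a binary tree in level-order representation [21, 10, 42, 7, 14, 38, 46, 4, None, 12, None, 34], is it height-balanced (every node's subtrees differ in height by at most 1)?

Tree (level-order array): [21, 10, 42, 7, 14, 38, 46, 4, None, 12, None, 34]
Definition: a tree is height-balanced if, at every node, |h(left) - h(right)| <= 1 (empty subtree has height -1).
Bottom-up per-node check:
  node 4: h_left=-1, h_right=-1, diff=0 [OK], height=0
  node 7: h_left=0, h_right=-1, diff=1 [OK], height=1
  node 12: h_left=-1, h_right=-1, diff=0 [OK], height=0
  node 14: h_left=0, h_right=-1, diff=1 [OK], height=1
  node 10: h_left=1, h_right=1, diff=0 [OK], height=2
  node 34: h_left=-1, h_right=-1, diff=0 [OK], height=0
  node 38: h_left=0, h_right=-1, diff=1 [OK], height=1
  node 46: h_left=-1, h_right=-1, diff=0 [OK], height=0
  node 42: h_left=1, h_right=0, diff=1 [OK], height=2
  node 21: h_left=2, h_right=2, diff=0 [OK], height=3
All nodes satisfy the balance condition.
Result: Balanced


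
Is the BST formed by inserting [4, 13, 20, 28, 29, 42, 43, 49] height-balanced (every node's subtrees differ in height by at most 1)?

Tree (level-order array): [4, None, 13, None, 20, None, 28, None, 29, None, 42, None, 43, None, 49]
Definition: a tree is height-balanced if, at every node, |h(left) - h(right)| <= 1 (empty subtree has height -1).
Bottom-up per-node check:
  node 49: h_left=-1, h_right=-1, diff=0 [OK], height=0
  node 43: h_left=-1, h_right=0, diff=1 [OK], height=1
  node 42: h_left=-1, h_right=1, diff=2 [FAIL (|-1-1|=2 > 1)], height=2
  node 29: h_left=-1, h_right=2, diff=3 [FAIL (|-1-2|=3 > 1)], height=3
  node 28: h_left=-1, h_right=3, diff=4 [FAIL (|-1-3|=4 > 1)], height=4
  node 20: h_left=-1, h_right=4, diff=5 [FAIL (|-1-4|=5 > 1)], height=5
  node 13: h_left=-1, h_right=5, diff=6 [FAIL (|-1-5|=6 > 1)], height=6
  node 4: h_left=-1, h_right=6, diff=7 [FAIL (|-1-6|=7 > 1)], height=7
Node 42 violates the condition: |-1 - 1| = 2 > 1.
Result: Not balanced


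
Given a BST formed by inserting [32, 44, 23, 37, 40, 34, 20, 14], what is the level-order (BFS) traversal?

Tree insertion order: [32, 44, 23, 37, 40, 34, 20, 14]
Tree (level-order array): [32, 23, 44, 20, None, 37, None, 14, None, 34, 40]
BFS from the root, enqueuing left then right child of each popped node:
  queue [32] -> pop 32, enqueue [23, 44], visited so far: [32]
  queue [23, 44] -> pop 23, enqueue [20], visited so far: [32, 23]
  queue [44, 20] -> pop 44, enqueue [37], visited so far: [32, 23, 44]
  queue [20, 37] -> pop 20, enqueue [14], visited so far: [32, 23, 44, 20]
  queue [37, 14] -> pop 37, enqueue [34, 40], visited so far: [32, 23, 44, 20, 37]
  queue [14, 34, 40] -> pop 14, enqueue [none], visited so far: [32, 23, 44, 20, 37, 14]
  queue [34, 40] -> pop 34, enqueue [none], visited so far: [32, 23, 44, 20, 37, 14, 34]
  queue [40] -> pop 40, enqueue [none], visited so far: [32, 23, 44, 20, 37, 14, 34, 40]
Result: [32, 23, 44, 20, 37, 14, 34, 40]


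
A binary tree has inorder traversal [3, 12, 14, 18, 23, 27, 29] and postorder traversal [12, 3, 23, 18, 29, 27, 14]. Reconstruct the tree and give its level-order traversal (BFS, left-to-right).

Inorder:   [3, 12, 14, 18, 23, 27, 29]
Postorder: [12, 3, 23, 18, 29, 27, 14]
Algorithm: postorder visits root last, so walk postorder right-to-left;
each value is the root of the current inorder slice — split it at that
value, recurse on the right subtree first, then the left.
Recursive splits:
  root=14; inorder splits into left=[3, 12], right=[18, 23, 27, 29]
  root=27; inorder splits into left=[18, 23], right=[29]
  root=29; inorder splits into left=[], right=[]
  root=18; inorder splits into left=[], right=[23]
  root=23; inorder splits into left=[], right=[]
  root=3; inorder splits into left=[], right=[12]
  root=12; inorder splits into left=[], right=[]
Reconstructed level-order: [14, 3, 27, 12, 18, 29, 23]


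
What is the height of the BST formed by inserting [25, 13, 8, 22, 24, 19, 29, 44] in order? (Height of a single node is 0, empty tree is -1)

Insertion order: [25, 13, 8, 22, 24, 19, 29, 44]
Tree (level-order array): [25, 13, 29, 8, 22, None, 44, None, None, 19, 24]
Compute height bottom-up (empty subtree = -1):
  height(8) = 1 + max(-1, -1) = 0
  height(19) = 1 + max(-1, -1) = 0
  height(24) = 1 + max(-1, -1) = 0
  height(22) = 1 + max(0, 0) = 1
  height(13) = 1 + max(0, 1) = 2
  height(44) = 1 + max(-1, -1) = 0
  height(29) = 1 + max(-1, 0) = 1
  height(25) = 1 + max(2, 1) = 3
Height = 3


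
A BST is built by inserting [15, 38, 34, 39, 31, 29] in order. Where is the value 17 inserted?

Starting tree (level order): [15, None, 38, 34, 39, 31, None, None, None, 29]
Insertion path: 15 -> 38 -> 34 -> 31 -> 29
Result: insert 17 as left child of 29
Final tree (level order): [15, None, 38, 34, 39, 31, None, None, None, 29, None, 17]


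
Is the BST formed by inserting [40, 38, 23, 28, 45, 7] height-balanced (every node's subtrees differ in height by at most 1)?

Tree (level-order array): [40, 38, 45, 23, None, None, None, 7, 28]
Definition: a tree is height-balanced if, at every node, |h(left) - h(right)| <= 1 (empty subtree has height -1).
Bottom-up per-node check:
  node 7: h_left=-1, h_right=-1, diff=0 [OK], height=0
  node 28: h_left=-1, h_right=-1, diff=0 [OK], height=0
  node 23: h_left=0, h_right=0, diff=0 [OK], height=1
  node 38: h_left=1, h_right=-1, diff=2 [FAIL (|1--1|=2 > 1)], height=2
  node 45: h_left=-1, h_right=-1, diff=0 [OK], height=0
  node 40: h_left=2, h_right=0, diff=2 [FAIL (|2-0|=2 > 1)], height=3
Node 38 violates the condition: |1 - -1| = 2 > 1.
Result: Not balanced


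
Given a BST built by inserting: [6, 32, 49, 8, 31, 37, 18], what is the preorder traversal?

Tree insertion order: [6, 32, 49, 8, 31, 37, 18]
Tree (level-order array): [6, None, 32, 8, 49, None, 31, 37, None, 18]
Preorder traversal: [6, 32, 8, 31, 18, 49, 37]


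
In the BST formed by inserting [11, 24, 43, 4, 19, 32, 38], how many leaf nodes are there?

Tree built from: [11, 24, 43, 4, 19, 32, 38]
Tree (level-order array): [11, 4, 24, None, None, 19, 43, None, None, 32, None, None, 38]
Rule: A leaf has 0 children.
Per-node child counts:
  node 11: 2 child(ren)
  node 4: 0 child(ren)
  node 24: 2 child(ren)
  node 19: 0 child(ren)
  node 43: 1 child(ren)
  node 32: 1 child(ren)
  node 38: 0 child(ren)
Matching nodes: [4, 19, 38]
Count of leaf nodes: 3


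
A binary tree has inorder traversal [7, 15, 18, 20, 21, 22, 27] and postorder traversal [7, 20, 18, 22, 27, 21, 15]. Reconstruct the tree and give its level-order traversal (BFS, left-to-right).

Inorder:   [7, 15, 18, 20, 21, 22, 27]
Postorder: [7, 20, 18, 22, 27, 21, 15]
Algorithm: postorder visits root last, so walk postorder right-to-left;
each value is the root of the current inorder slice — split it at that
value, recurse on the right subtree first, then the left.
Recursive splits:
  root=15; inorder splits into left=[7], right=[18, 20, 21, 22, 27]
  root=21; inorder splits into left=[18, 20], right=[22, 27]
  root=27; inorder splits into left=[22], right=[]
  root=22; inorder splits into left=[], right=[]
  root=18; inorder splits into left=[], right=[20]
  root=20; inorder splits into left=[], right=[]
  root=7; inorder splits into left=[], right=[]
Reconstructed level-order: [15, 7, 21, 18, 27, 20, 22]


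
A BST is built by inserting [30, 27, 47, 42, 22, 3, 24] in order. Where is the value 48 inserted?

Starting tree (level order): [30, 27, 47, 22, None, 42, None, 3, 24]
Insertion path: 30 -> 47
Result: insert 48 as right child of 47
Final tree (level order): [30, 27, 47, 22, None, 42, 48, 3, 24]


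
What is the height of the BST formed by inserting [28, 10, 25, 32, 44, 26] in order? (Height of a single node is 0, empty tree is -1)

Insertion order: [28, 10, 25, 32, 44, 26]
Tree (level-order array): [28, 10, 32, None, 25, None, 44, None, 26]
Compute height bottom-up (empty subtree = -1):
  height(26) = 1 + max(-1, -1) = 0
  height(25) = 1 + max(-1, 0) = 1
  height(10) = 1 + max(-1, 1) = 2
  height(44) = 1 + max(-1, -1) = 0
  height(32) = 1 + max(-1, 0) = 1
  height(28) = 1 + max(2, 1) = 3
Height = 3


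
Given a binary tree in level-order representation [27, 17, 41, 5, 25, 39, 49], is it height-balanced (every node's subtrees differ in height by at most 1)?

Tree (level-order array): [27, 17, 41, 5, 25, 39, 49]
Definition: a tree is height-balanced if, at every node, |h(left) - h(right)| <= 1 (empty subtree has height -1).
Bottom-up per-node check:
  node 5: h_left=-1, h_right=-1, diff=0 [OK], height=0
  node 25: h_left=-1, h_right=-1, diff=0 [OK], height=0
  node 17: h_left=0, h_right=0, diff=0 [OK], height=1
  node 39: h_left=-1, h_right=-1, diff=0 [OK], height=0
  node 49: h_left=-1, h_right=-1, diff=0 [OK], height=0
  node 41: h_left=0, h_right=0, diff=0 [OK], height=1
  node 27: h_left=1, h_right=1, diff=0 [OK], height=2
All nodes satisfy the balance condition.
Result: Balanced


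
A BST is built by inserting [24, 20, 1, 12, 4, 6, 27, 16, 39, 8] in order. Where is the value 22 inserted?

Starting tree (level order): [24, 20, 27, 1, None, None, 39, None, 12, None, None, 4, 16, None, 6, None, None, None, 8]
Insertion path: 24 -> 20
Result: insert 22 as right child of 20
Final tree (level order): [24, 20, 27, 1, 22, None, 39, None, 12, None, None, None, None, 4, 16, None, 6, None, None, None, 8]


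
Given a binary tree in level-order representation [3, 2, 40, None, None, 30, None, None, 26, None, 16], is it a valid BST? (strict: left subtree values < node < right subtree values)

Level-order array: [3, 2, 40, None, None, 30, None, None, 26, None, 16]
Validate using subtree bounds (lo, hi): at each node, require lo < value < hi,
then recurse left with hi=value and right with lo=value.
Preorder trace (stopping at first violation):
  at node 3 with bounds (-inf, +inf): OK
  at node 2 with bounds (-inf, 3): OK
  at node 40 with bounds (3, +inf): OK
  at node 30 with bounds (3, 40): OK
  at node 26 with bounds (30, 40): VIOLATION
Node 26 violates its bound: not (30 < 26 < 40).
Result: Not a valid BST


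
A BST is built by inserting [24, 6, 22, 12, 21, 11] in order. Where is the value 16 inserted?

Starting tree (level order): [24, 6, None, None, 22, 12, None, 11, 21]
Insertion path: 24 -> 6 -> 22 -> 12 -> 21
Result: insert 16 as left child of 21
Final tree (level order): [24, 6, None, None, 22, 12, None, 11, 21, None, None, 16]


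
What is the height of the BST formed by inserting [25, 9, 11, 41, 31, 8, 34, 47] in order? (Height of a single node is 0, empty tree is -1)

Insertion order: [25, 9, 11, 41, 31, 8, 34, 47]
Tree (level-order array): [25, 9, 41, 8, 11, 31, 47, None, None, None, None, None, 34]
Compute height bottom-up (empty subtree = -1):
  height(8) = 1 + max(-1, -1) = 0
  height(11) = 1 + max(-1, -1) = 0
  height(9) = 1 + max(0, 0) = 1
  height(34) = 1 + max(-1, -1) = 0
  height(31) = 1 + max(-1, 0) = 1
  height(47) = 1 + max(-1, -1) = 0
  height(41) = 1 + max(1, 0) = 2
  height(25) = 1 + max(1, 2) = 3
Height = 3


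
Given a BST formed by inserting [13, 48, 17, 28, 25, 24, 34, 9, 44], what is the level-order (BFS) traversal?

Tree insertion order: [13, 48, 17, 28, 25, 24, 34, 9, 44]
Tree (level-order array): [13, 9, 48, None, None, 17, None, None, 28, 25, 34, 24, None, None, 44]
BFS from the root, enqueuing left then right child of each popped node:
  queue [13] -> pop 13, enqueue [9, 48], visited so far: [13]
  queue [9, 48] -> pop 9, enqueue [none], visited so far: [13, 9]
  queue [48] -> pop 48, enqueue [17], visited so far: [13, 9, 48]
  queue [17] -> pop 17, enqueue [28], visited so far: [13, 9, 48, 17]
  queue [28] -> pop 28, enqueue [25, 34], visited so far: [13, 9, 48, 17, 28]
  queue [25, 34] -> pop 25, enqueue [24], visited so far: [13, 9, 48, 17, 28, 25]
  queue [34, 24] -> pop 34, enqueue [44], visited so far: [13, 9, 48, 17, 28, 25, 34]
  queue [24, 44] -> pop 24, enqueue [none], visited so far: [13, 9, 48, 17, 28, 25, 34, 24]
  queue [44] -> pop 44, enqueue [none], visited so far: [13, 9, 48, 17, 28, 25, 34, 24, 44]
Result: [13, 9, 48, 17, 28, 25, 34, 24, 44]


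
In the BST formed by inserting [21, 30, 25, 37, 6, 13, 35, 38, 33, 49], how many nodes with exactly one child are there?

Tree built from: [21, 30, 25, 37, 6, 13, 35, 38, 33, 49]
Tree (level-order array): [21, 6, 30, None, 13, 25, 37, None, None, None, None, 35, 38, 33, None, None, 49]
Rule: These are nodes with exactly 1 non-null child.
Per-node child counts:
  node 21: 2 child(ren)
  node 6: 1 child(ren)
  node 13: 0 child(ren)
  node 30: 2 child(ren)
  node 25: 0 child(ren)
  node 37: 2 child(ren)
  node 35: 1 child(ren)
  node 33: 0 child(ren)
  node 38: 1 child(ren)
  node 49: 0 child(ren)
Matching nodes: [6, 35, 38]
Count of nodes with exactly one child: 3


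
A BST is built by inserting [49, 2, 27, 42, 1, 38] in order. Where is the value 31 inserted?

Starting tree (level order): [49, 2, None, 1, 27, None, None, None, 42, 38]
Insertion path: 49 -> 2 -> 27 -> 42 -> 38
Result: insert 31 as left child of 38
Final tree (level order): [49, 2, None, 1, 27, None, None, None, 42, 38, None, 31]


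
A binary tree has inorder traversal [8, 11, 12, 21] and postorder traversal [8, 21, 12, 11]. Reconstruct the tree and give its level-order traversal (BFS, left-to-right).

Inorder:   [8, 11, 12, 21]
Postorder: [8, 21, 12, 11]
Algorithm: postorder visits root last, so walk postorder right-to-left;
each value is the root of the current inorder slice — split it at that
value, recurse on the right subtree first, then the left.
Recursive splits:
  root=11; inorder splits into left=[8], right=[12, 21]
  root=12; inorder splits into left=[], right=[21]
  root=21; inorder splits into left=[], right=[]
  root=8; inorder splits into left=[], right=[]
Reconstructed level-order: [11, 8, 12, 21]
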